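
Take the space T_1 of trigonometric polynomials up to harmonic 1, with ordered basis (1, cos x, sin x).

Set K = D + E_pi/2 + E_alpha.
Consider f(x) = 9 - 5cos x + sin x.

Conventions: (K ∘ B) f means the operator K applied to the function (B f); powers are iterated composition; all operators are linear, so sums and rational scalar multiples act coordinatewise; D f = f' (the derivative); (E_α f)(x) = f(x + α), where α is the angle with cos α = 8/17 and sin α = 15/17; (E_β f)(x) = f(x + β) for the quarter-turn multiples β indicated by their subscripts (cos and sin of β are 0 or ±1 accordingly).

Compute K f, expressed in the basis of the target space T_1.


D f = cos x + 5sin x
E_pi/2 f = 9 + cos x + 5sin x
E_alpha f = 9 - (25/17)cos x + (83/17)sin x
(D + E_pi/2 + E_alpha) f = 18 + (9/17)cos x + (253/17)sin x

the image equals g(x) = 18 + (9/17)cos x + (253/17)sin x


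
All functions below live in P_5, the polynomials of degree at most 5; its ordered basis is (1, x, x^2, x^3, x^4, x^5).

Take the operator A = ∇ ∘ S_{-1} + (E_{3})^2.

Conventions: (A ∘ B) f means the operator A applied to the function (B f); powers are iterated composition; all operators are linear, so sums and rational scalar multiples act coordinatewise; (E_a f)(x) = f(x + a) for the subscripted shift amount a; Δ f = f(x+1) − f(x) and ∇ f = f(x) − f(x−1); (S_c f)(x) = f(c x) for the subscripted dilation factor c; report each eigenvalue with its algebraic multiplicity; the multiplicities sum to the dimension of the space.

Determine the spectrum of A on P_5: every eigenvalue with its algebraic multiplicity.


λ = 1 (multiplicity 6)

image of 1: 1
image of x: x + 5
image of x^2: x^2 + 14x + 35
image of x^3: x^3 + 15x^2 + 111x + 215
image of x^4: x^4 + 28x^3 + 210x^2 + 868x + 1295
image of x^5: x^5 + 25x^4 + 370x^3 + 2150x^2 + 6485x + 7775
the matrix is upper triangular; its diagonal is (1, 1, 1, 1, 1, 1)
for a triangular matrix the eigenvalues are the diagonal entries, with algebraic multiplicity their repetition count


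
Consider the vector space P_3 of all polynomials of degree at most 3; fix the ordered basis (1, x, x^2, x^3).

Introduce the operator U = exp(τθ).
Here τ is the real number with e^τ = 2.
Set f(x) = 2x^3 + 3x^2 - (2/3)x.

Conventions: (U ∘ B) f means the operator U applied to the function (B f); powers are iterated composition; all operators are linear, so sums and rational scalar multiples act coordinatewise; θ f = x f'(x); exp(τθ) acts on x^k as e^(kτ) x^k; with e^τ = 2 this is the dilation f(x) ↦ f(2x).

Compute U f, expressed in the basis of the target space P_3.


the result is g(x) = 16x^3 + 12x^2 - (4/3)x

exp(τθ) x^k = e^(kτ) x^k; with e^τ = 2 this sends x^k to 2^k x^k
x ↦ 2 x
x^2 ↦ 4 x^2
x^3 ↦ 8 x^3
applying this coordinatewise to f: exp(τθ) f = 16x^3 + 12x^2 - (4/3)x


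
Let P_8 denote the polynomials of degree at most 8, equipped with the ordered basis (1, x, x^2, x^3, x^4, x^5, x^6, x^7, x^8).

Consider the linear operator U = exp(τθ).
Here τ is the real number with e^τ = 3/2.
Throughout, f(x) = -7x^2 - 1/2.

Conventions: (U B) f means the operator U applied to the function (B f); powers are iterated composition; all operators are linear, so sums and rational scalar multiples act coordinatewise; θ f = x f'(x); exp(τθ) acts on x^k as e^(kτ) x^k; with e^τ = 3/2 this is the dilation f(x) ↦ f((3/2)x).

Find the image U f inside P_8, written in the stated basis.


g(x) = -(63/4)x^2 - 1/2

exp(τθ) x^k = e^(kτ) x^k; with e^τ = 3/2 this sends x^k to (3/2)^k x^k
x^2 ↦ 9/4 x^2
applying this coordinatewise to f: exp(τθ) f = -(63/4)x^2 - 1/2


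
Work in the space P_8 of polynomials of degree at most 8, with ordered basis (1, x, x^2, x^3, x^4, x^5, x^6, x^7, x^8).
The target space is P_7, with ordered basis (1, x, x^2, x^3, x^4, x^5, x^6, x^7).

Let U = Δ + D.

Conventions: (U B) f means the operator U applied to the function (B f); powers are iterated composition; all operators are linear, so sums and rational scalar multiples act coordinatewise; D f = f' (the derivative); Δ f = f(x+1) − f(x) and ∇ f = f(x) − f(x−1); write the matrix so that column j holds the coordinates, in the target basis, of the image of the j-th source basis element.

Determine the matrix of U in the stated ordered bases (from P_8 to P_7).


the matrix is [[0, 2, 1, 1, 1, 1, 1, 1, 1]; [0, 0, 4, 3, 4, 5, 6, 7, 8]; [0, 0, 0, 6, 6, 10, 15, 21, 28]; [0, 0, 0, 0, 8, 10, 20, 35, 56]; [0, 0, 0, 0, 0, 10, 15, 35, 70]; [0, 0, 0, 0, 0, 0, 12, 21, 56]; [0, 0, 0, 0, 0, 0, 0, 14, 28]; [0, 0, 0, 0, 0, 0, 0, 0, 16]] (rows listed top to bottom)

image of 1: 0
image of x: 2
image of x^2: 4x + 1
image of x^3: 6x^2 + 3x + 1
image of x^4: 8x^3 + 6x^2 + 4x + 1
image of x^5: 10x^4 + 10x^3 + 10x^2 + 5x + 1
image of x^6: 12x^5 + 15x^4 + 20x^3 + 15x^2 + 6x + 1
image of x^7: 14x^6 + 21x^5 + 35x^4 + 35x^3 + 21x^2 + 7x + 1
image of x^8: 16x^7 + 28x^6 + 56x^5 + 70x^4 + 56x^3 + 28x^2 + 8x + 1
each image's coordinates form column j of the matrix


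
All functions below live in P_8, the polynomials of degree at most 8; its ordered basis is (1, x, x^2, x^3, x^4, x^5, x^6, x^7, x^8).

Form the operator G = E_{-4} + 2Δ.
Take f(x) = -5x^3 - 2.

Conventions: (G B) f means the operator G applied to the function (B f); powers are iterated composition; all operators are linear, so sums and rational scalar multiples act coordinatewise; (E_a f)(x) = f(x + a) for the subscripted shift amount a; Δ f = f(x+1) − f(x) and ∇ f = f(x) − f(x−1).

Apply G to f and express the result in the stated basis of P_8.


E_{-4} f = -5x^3 + 60x^2 - 240x + 318
Δ f = -15x^2 - 15x - 5
(2Δ) f = -30x^2 - 30x - 10
(E_{-4} + 2Δ) f = -5x^3 + 30x^2 - 270x + 308

the image equals g(x) = -5x^3 + 30x^2 - 270x + 308


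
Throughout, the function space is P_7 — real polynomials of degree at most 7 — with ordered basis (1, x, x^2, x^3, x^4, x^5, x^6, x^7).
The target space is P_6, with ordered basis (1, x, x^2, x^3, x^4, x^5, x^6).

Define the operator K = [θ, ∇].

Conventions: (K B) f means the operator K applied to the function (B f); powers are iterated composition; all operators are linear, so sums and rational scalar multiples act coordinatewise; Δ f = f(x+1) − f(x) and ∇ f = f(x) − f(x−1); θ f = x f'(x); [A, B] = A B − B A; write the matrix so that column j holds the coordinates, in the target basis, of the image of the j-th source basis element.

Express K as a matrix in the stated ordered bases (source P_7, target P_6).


the matrix is [[0, -1, 2, -3, 4, -5, 6, -7]; [0, 0, -2, 6, -12, 20, -30, 42]; [0, 0, 0, -3, 12, -30, 60, -105]; [0, 0, 0, 0, -4, 20, -60, 140]; [0, 0, 0, 0, 0, -5, 30, -105]; [0, 0, 0, 0, 0, 0, -6, 42]; [0, 0, 0, 0, 0, 0, 0, -7]] (rows listed top to bottom)

image of 1: 0
image of x: -1
image of x^2: -2x + 2
image of x^3: -3x^2 + 6x - 3
image of x^4: -4x^3 + 12x^2 - 12x + 4
image of x^5: -5x^4 + 20x^3 - 30x^2 + 20x - 5
image of x^6: -6x^5 + 30x^4 - 60x^3 + 60x^2 - 30x + 6
image of x^7: -7x^6 + 42x^5 - 105x^4 + 140x^3 - 105x^2 + 42x - 7
each image's coordinates form column j of the matrix


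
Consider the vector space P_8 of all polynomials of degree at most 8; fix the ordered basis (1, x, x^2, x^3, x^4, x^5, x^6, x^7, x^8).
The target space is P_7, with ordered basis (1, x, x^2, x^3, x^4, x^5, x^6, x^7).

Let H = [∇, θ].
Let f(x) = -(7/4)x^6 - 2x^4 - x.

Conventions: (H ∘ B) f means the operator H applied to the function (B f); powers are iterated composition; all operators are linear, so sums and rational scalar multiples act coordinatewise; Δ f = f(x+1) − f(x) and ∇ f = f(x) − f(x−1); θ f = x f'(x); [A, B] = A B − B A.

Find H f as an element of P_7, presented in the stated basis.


θ f = -(21/2)x^6 - 8x^4 - x
∇ θ f = -63x^5 + (315/2)x^4 - 242x^3 + (411/2)x^2 - 95x + 35/2
∇ f = -(21/2)x^5 + (105/4)x^4 - 43x^3 + (153/4)x^2 - (37/2)x + 11/4
θ ∇ f = -(105/2)x^5 + 105x^4 - 129x^3 + (153/2)x^2 - (37/2)x
[∇, θ] f = -(21/2)x^5 + (105/2)x^4 - 113x^3 + 129x^2 - (153/2)x + 35/2

the image equals g(x) = -(21/2)x^5 + (105/2)x^4 - 113x^3 + 129x^2 - (153/2)x + 35/2


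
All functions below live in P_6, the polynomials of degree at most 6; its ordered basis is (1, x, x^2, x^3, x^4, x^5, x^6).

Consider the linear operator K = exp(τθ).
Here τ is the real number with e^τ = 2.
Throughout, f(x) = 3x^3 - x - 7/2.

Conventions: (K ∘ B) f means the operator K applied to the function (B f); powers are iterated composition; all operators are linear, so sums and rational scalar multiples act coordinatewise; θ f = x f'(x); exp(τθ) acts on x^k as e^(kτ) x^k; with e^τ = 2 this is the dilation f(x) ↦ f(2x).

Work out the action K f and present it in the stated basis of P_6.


exp(τθ) x^k = e^(kτ) x^k; with e^τ = 2 this sends x^k to 2^k x^k
x ↦ 2 x
x^3 ↦ 8 x^3
applying this coordinatewise to f: exp(τθ) f = 24x^3 - 2x - 7/2

the result is g(x) = 24x^3 - 2x - 7/2


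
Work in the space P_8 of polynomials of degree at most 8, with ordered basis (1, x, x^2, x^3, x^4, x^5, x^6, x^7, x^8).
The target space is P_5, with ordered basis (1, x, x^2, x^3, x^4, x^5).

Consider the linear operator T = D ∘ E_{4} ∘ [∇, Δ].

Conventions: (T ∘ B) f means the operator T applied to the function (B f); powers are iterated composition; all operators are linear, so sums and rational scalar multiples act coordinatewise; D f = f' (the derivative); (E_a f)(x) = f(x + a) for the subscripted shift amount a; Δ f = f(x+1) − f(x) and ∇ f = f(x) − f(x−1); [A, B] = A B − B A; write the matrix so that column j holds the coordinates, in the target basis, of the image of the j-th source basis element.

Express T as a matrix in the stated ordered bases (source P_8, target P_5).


the matrix is [[0, 0, 0, 0, 0, 0, 0, 0, 0]; [0, 0, 0, 0, 0, 0, 0, 0, 0]; [0, 0, 0, 0, 0, 0, 0, 0, 0]; [0, 0, 0, 0, 0, 0, 0, 0, 0]; [0, 0, 0, 0, 0, 0, 0, 0, 0]; [0, 0, 0, 0, 0, 0, 0, 0, 0]] (rows listed top to bottom)

image of 1: 0
image of x: 0
image of x^2: 0
image of x^3: 0
image of x^4: 0
image of x^5: 0
image of x^6: 0
image of x^7: 0
image of x^8: 0
each image's coordinates form column j of the matrix


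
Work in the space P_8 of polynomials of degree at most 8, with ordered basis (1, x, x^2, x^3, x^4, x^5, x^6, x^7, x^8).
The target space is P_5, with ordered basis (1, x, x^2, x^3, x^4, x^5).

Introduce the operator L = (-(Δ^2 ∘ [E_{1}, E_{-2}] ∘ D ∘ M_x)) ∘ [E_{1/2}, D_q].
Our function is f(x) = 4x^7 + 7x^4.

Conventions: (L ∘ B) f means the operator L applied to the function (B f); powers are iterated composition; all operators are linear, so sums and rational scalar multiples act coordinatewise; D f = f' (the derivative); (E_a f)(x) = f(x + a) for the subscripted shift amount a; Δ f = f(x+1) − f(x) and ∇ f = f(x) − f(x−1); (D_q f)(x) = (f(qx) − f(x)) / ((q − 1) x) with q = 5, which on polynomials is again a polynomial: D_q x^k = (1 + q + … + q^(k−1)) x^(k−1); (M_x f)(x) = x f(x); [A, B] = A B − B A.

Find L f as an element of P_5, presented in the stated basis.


D_q f = 78124x^6 + 1092x^3
E_{1/2} D_q f = 78124x^6 + 234372x^5 + 292965x^4 + 196402x^3 + (299517/4)x^2 + (61869/4)x + 21715/16
E_{1/2} f = 4x^7 + 14x^6 + 21x^5 + (49/2)x^4 + (91/4)x^3 + (105/8)x^2 + (63/16)x + 15/32
D_q E_{1/2} f = 78124x^6 + 54684x^5 + 16401x^4 + 3822x^3 + (2821/4)x^2 + (315/4)x + 63/16
[E_{1/2}, D_q] f = 179688x^5 + 276564x^4 + 192580x^3 + 74174x^2 + (30777/2)x + 5413/4
M_x [E_{1/2}, D_q] f = 179688x^6 + 276564x^5 + 192580x^4 + 74174x^3 + (30777/2)x^2 + (5413/4)x
D M_x [E_{1/2}, D_q] f = 1078128x^5 + 1382820x^4 + 770320x^3 + 222522x^2 + 30777x + 5413/4
E_{-2} (D ∘ M_x) [E_{1/2}, D_q] f = 1078128x^5 - 9398460x^4 + 32832880x^3 - 57461958x^2 + 50384529x - 70830595/4
E_{1} E_{-2} (D ∘ M_x) [E_{1/2}, D_q] f = 1078128x^5 - 4007820x^4 + 6020320x^3 - 4572798x^2 + 1756053x - 1090119/4
E_{1} (D ∘ M_x) [E_{1/2}, D_q] f = 1078128x^5 + 6773460x^4 + 17082880x^3 + 21611682x^2 + 13708701x + 13943681/4
E_{-2} E_{1} (D ∘ M_x) [E_{1/2}, D_q] f = 1078128x^5 - 4007820x^4 + 6020320x^3 - 4572798x^2 + 1756053x - 1090119/4
[E_{1}, E_{-2}] (D ∘ M_x) [E_{1/2}, D_q] f = 0
Δ [E_{1}, E_{-2}] (D ∘ M_x) [E_{1/2}, D_q] f = 0
Δ Δ [E_{1}, E_{-2}] (D ∘ M_x) [E_{1/2}, D_q] f = 0
(-(Δ^2 ∘ [E_{1}, E_{-2}] ∘ D ∘ M_x)) [E_{1/2}, D_q] f = 0

g(x) = 0


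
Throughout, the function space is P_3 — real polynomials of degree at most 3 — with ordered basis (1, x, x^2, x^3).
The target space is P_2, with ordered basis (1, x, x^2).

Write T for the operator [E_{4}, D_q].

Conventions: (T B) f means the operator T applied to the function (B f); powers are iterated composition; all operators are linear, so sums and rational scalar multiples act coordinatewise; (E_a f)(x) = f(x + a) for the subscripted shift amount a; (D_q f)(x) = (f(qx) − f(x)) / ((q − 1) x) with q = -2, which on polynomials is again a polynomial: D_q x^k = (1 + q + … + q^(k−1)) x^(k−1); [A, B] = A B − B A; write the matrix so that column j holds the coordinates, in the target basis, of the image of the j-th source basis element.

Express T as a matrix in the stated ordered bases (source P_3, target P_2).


image of 1: 0
image of x: 0
image of x^2: -12
image of x^3: 36x
each image's coordinates form column j of the matrix

the matrix is [[0, 0, -12, 0]; [0, 0, 0, 36]; [0, 0, 0, 0]] (rows listed top to bottom)


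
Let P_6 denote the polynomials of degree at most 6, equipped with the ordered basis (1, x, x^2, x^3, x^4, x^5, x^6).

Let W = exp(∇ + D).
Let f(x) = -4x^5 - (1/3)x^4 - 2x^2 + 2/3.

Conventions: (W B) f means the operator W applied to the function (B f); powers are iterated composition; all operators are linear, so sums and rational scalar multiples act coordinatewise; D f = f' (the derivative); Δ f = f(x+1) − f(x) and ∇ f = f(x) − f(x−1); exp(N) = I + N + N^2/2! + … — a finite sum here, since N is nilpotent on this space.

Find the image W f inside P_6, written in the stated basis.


order-1 term: -40x^4 + (112/3)x^3 - 38x^2 + (32/3)x - 5/3
order-2 term: -160x^3 + 232x^2 - 212x + 205/3
order-3 term: -320x^2 + (1408/3)x - 272
order-4 term: -320x + 944/3
order-5 term: -128
the series for exp(∇ + D) f terminates at order 5
exp(∇ + D) f = -4x^5 - (121/3)x^4 - (368/3)x^3 - 128x^2 - 52x - 18

the result is g(x) = -4x^5 - (121/3)x^4 - (368/3)x^3 - 128x^2 - 52x - 18


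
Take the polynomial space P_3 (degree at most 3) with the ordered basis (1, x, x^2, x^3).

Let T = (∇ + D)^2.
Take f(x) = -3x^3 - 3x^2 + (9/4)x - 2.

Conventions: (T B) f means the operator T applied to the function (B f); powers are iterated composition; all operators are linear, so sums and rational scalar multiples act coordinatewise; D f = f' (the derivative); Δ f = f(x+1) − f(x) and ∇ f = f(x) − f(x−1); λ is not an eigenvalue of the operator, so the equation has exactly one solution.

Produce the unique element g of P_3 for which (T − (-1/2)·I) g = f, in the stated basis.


the image equals g(x) = -6x^3 - 6x^2 + (585/2)x - 52

write g with unknown coordinates in the stated basis and equate coefficients in (T − (-1/2)·I) g = f
solving from the highest basis element down gives g = -6x^3 - 6x^2 + (585/2)x - 52
check: T g = -144x + 24
so T g − (-1/2)·g = -3x^3 - 3x^2 + (9/4)x - 2 = f ✓


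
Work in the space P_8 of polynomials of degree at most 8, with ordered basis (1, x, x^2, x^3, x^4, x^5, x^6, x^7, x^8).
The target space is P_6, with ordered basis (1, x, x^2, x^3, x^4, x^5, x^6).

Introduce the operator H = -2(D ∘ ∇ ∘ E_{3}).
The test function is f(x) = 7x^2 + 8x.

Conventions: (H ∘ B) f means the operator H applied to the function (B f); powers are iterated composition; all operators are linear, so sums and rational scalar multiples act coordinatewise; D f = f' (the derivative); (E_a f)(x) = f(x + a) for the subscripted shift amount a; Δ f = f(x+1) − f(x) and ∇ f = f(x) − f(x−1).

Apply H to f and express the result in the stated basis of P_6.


E_{3} f = 7x^2 + 50x + 87
∇ E_{3} f = 14x + 43
D ∇ E_{3} f = 14
(-2(D ∘ ∇ ∘ E_{3})) f = -28

the image equals g(x) = -28


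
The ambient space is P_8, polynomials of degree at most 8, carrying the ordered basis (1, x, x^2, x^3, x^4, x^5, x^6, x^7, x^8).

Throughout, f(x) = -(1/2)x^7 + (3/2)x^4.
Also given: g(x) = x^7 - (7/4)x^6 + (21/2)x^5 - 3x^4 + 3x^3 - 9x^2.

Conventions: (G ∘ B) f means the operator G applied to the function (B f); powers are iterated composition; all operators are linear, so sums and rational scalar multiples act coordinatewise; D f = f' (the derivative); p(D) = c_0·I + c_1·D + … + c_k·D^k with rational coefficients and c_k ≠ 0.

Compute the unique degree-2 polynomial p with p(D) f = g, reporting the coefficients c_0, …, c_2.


p(D) = -2·I + (1/2)·D − (1/2)·D^2, i.e. c_0 = -2, c_1 = 1/2, c_2 = -1/2

D^0 f = -(1/2)x^7 + (3/2)x^4
D^1 f = -(7/2)x^6 + 6x^3
D^2 f = -21x^5 + 18x^2
matching coefficients of g against c_0 f + c_1 Df + … from the top degree down determines the c_i
solution: c_0 = -2, c_1 = 1/2, c_2 = -1/2


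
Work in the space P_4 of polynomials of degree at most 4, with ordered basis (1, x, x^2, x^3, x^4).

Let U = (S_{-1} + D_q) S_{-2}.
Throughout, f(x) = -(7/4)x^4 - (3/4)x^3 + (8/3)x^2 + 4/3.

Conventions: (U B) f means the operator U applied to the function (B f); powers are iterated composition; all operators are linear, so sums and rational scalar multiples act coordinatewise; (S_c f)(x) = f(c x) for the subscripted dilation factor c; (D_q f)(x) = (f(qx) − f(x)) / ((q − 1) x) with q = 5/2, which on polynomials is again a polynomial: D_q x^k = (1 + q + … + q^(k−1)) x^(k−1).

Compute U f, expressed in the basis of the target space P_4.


the image equals g(x) = -28x^4 - (1433/2)x^3 + (415/6)x^2 + (112/3)x + 4/3

S_{-2} f = -28x^4 + 6x^3 + (32/3)x^2 + 4/3
S_{-1} S_{-2} f = -28x^4 - 6x^3 + (32/3)x^2 + 4/3
D_q S_{-2} f = -(1421/2)x^3 + (117/2)x^2 + (112/3)x
(S_{-1} + D_q) S_{-2} f = -28x^4 - (1433/2)x^3 + (415/6)x^2 + (112/3)x + 4/3


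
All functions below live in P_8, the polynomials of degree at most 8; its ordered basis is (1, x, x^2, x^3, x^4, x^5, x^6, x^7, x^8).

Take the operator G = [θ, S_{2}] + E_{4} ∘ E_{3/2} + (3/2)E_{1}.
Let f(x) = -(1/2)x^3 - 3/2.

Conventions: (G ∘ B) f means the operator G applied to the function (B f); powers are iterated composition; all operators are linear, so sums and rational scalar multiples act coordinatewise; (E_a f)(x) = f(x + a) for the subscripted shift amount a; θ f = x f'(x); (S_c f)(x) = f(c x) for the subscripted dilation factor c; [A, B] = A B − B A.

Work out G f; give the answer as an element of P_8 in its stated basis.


g(x) = -(5/4)x^3 - (21/2)x^2 - (381/8)x - 1403/16

S_{2} f = -4x^3 - 3/2
θ S_{2} f = -12x^3
θ f = -(3/2)x^3
S_{2} θ f = -12x^3
[θ, S_{2}] f = 0
E_{3/2} f = -(1/2)x^3 - (9/4)x^2 - (27/8)x - 51/16
E_{4} E_{3/2} f = -(1/2)x^3 - (33/4)x^2 - (363/8)x - 1355/16
E_{1} f = -(1/2)x^3 - (3/2)x^2 - (3/2)x - 2
((3/2)E_{1}) f = -(3/4)x^3 - (9/4)x^2 - (9/4)x - 3
([θ, S_{2}] + E_{4} ∘ E_{3/2} + (3/2)E_{1}) f = -(5/4)x^3 - (21/2)x^2 - (381/8)x - 1403/16


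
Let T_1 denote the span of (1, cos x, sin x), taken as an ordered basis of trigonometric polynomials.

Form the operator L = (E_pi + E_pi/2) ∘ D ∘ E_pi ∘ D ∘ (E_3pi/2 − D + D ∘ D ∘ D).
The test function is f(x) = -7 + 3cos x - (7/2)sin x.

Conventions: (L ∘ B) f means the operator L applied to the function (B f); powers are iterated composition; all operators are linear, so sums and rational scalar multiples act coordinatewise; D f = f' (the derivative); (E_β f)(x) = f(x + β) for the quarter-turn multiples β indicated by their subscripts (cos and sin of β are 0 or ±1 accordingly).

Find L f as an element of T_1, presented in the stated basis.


E_3pi/2 f = -7 + (7/2)cos x + 3sin x
D f = -(7/2)cos x - 3sin x
(-D) f = (7/2)cos x + 3sin x
D f = -(7/2)cos x - 3sin x
D D f = -3cos x + (7/2)sin x
D D D f = (7/2)cos x + 3sin x
(E_3pi/2 − D + D ∘ D ∘ D) f = -7 + (21/2)cos x + 9sin x
D (E_3pi/2 − D + D ∘ D ∘ D) f = 9cos x - (21/2)sin x
E_pi D (E_3pi/2 − D + D ∘ D ∘ D) f = -9cos x + (21/2)sin x
D E_pi D (E_3pi/2 − D + D ∘ D ∘ D) f = (21/2)cos x + 9sin x
E_pi (D ∘ E_pi ∘ D) (E_3pi/2 − D + D ∘ D ∘ D) f = -(21/2)cos x - 9sin x
E_pi/2 (D ∘ E_pi ∘ D) (E_3pi/2 − D + D ∘ D ∘ D) f = 9cos x - (21/2)sin x
(E_pi + E_pi/2) (D ∘ E_pi ∘ D) (E_3pi/2 − D + D ∘ D ∘ D) f = -(3/2)cos x - (39/2)sin x

g(x) = -(3/2)cos x - (39/2)sin x


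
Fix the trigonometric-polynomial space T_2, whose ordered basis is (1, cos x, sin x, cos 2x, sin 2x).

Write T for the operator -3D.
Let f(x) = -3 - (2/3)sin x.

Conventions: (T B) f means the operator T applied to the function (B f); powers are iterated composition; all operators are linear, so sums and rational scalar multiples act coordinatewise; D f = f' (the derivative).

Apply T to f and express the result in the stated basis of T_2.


g(x) = 2cos x

D f = -(2/3)cos x
(-3D) f = 2cos x


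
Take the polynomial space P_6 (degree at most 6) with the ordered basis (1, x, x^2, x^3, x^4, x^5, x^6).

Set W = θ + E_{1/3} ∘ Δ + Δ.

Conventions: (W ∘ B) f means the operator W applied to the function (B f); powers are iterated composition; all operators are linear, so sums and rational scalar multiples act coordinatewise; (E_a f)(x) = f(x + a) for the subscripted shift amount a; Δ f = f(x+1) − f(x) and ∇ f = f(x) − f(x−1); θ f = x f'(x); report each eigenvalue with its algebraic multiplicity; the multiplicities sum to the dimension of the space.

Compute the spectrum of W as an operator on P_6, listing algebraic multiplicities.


λ = 0 (multiplicity 1), λ = 1 (multiplicity 1), λ = 2 (multiplicity 1), λ = 3 (multiplicity 1), λ = 4 (multiplicity 1), λ = 5 (multiplicity 1), λ = 6 (multiplicity 1)

image of 1: 0
image of x: x + 2
image of x^2: 2x^2 + 4x + 8/3
image of x^3: 3x^3 + 6x^2 + 8x + 10/3
image of x^4: 4x^4 + 8x^3 + 16x^2 + (40/3)x + 112/27
image of x^5: 5x^5 + 10x^4 + (80/3)x^3 + (100/3)x^2 + (560/27)x + 422/81
image of x^6: 6x^6 + 12x^5 + 40x^4 + (200/3)x^3 + (560/9)x^2 + (844/27)x + 536/81
the matrix is upper triangular; its diagonal is (0, 1, 2, 3, 4, 5, 6)
for a triangular matrix the eigenvalues are the diagonal entries, with algebraic multiplicity their repetition count


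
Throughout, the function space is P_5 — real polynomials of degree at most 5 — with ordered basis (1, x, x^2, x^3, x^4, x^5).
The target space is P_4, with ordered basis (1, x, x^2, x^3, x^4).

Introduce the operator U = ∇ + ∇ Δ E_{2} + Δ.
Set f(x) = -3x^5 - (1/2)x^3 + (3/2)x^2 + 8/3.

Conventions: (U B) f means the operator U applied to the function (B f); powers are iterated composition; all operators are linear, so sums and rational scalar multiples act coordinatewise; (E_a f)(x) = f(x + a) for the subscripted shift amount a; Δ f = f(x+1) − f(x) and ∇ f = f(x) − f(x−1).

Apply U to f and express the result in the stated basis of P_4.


∇ f = -15x^4 + 30x^3 - (63/2)x^2 + (39/2)x - 5
E_{2} f = -3x^5 - 30x^4 - (241/2)x^3 - (483/2)x^2 - 240x - 274/3
Δ E_{2} f = -15x^4 - 150x^3 - (1143/2)x^2 - (1959/2)x - 635
∇ Δ E_{2} f = -60x^3 - 360x^2 - 753x - 543
Δ f = -15x^4 - 30x^3 - (63/2)x^2 - (27/2)x - 2
(∇ + ∇ Δ E_{2} + Δ) f = -30x^4 - 60x^3 - 423x^2 - 747x - 550

the image equals g(x) = -30x^4 - 60x^3 - 423x^2 - 747x - 550


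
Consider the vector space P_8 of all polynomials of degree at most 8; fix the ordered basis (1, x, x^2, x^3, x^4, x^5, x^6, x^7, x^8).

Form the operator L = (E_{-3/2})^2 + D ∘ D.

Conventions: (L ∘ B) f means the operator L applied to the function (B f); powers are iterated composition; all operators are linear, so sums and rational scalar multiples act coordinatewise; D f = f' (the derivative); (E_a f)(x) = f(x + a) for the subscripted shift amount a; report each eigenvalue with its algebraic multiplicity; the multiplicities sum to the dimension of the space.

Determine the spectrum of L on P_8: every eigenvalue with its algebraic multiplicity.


λ = 1 (multiplicity 9)

image of 1: 1
image of x: x - 3
image of x^2: x^2 - 6x + 11
image of x^3: x^3 - 9x^2 + 33x - 27
image of x^4: x^4 - 12x^3 + 66x^2 - 108x + 81
image of x^5: x^5 - 15x^4 + 110x^3 - 270x^2 + 405x - 243
image of x^6: x^6 - 18x^5 + 165x^4 - 540x^3 + 1215x^2 - 1458x + 729
image of x^7: x^7 - 21x^6 + 231x^5 - 945x^4 + 2835x^3 - 5103x^2 + 5103x - 2187
image of x^8: x^8 - 24x^7 + 308x^6 - 1512x^5 + 5670x^4 - 13608x^3 + 20412x^2 - 17496x + 6561
the matrix is upper triangular; its diagonal is (1, 1, 1, 1, 1, 1, 1, 1, 1)
for a triangular matrix the eigenvalues are the diagonal entries, with algebraic multiplicity their repetition count


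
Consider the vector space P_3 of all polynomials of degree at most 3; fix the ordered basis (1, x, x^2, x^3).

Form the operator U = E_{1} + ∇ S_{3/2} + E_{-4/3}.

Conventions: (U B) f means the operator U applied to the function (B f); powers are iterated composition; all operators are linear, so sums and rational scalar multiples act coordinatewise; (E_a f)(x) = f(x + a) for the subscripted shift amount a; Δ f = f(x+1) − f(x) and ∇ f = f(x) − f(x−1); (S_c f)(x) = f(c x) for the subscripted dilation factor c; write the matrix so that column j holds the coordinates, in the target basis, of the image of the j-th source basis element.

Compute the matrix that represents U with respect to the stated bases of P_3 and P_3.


the matrix is [[2, 7/6, 19/36, 433/216]; [0, 2, 23/6, -43/24]; [0, 0, 2, 73/8]; [0, 0, 0, 2]] (rows listed top to bottom)

image of 1: 2
image of x: 2x + 7/6
image of x^2: 2x^2 + (23/6)x + 19/36
image of x^3: 2x^3 + (73/8)x^2 - (43/24)x + 433/216
each image's coordinates form column j of the matrix


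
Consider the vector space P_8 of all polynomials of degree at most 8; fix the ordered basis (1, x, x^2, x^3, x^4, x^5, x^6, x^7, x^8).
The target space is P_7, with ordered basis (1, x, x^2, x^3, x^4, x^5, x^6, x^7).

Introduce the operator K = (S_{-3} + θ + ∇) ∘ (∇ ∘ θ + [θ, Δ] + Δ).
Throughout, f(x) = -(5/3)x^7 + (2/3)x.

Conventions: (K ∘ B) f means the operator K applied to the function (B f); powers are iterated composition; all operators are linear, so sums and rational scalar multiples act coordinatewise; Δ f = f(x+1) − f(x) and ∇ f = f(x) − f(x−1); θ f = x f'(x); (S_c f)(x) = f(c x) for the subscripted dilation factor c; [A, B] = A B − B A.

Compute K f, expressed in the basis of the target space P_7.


the result is g(x) = -60025x^6 - 67130x^5 - (66500/3)x^4 - 19600x^3 + 6370x^2 - (15890/3)x + 4442/3

θ f = -(35/3)x^7 + (2/3)x
∇ θ f = -(245/3)x^6 + 245x^5 - (1225/3)x^4 + (1225/3)x^3 - 245x^2 + (245/3)x - 11
Δ f = -(35/3)x^6 - 35x^5 - (175/3)x^4 - (175/3)x^3 - 35x^2 - (35/3)x - 1
θ Δ f = -70x^6 - 175x^5 - (700/3)x^4 - 175x^3 - 70x^2 - (35/3)x
θ f = -(35/3)x^7 + (2/3)x
Δ θ f = -(245/3)x^6 - 245x^5 - (1225/3)x^4 - (1225/3)x^3 - 245x^2 - (245/3)x - 11
[θ, Δ] f = (35/3)x^6 + 70x^5 + 175x^4 + (700/3)x^3 + 175x^2 + 70x + 11
Δ f = -(35/3)x^6 - 35x^5 - (175/3)x^4 - (175/3)x^3 - 35x^2 - (35/3)x - 1
(∇ ∘ θ + [θ, Δ] + Δ) f = -(245/3)x^6 + 280x^5 - (875/3)x^4 + (1750/3)x^3 - 105x^2 + 140x - 1
S_{-3} (∇ ∘ θ + [θ, Δ] + Δ) f = -59535x^6 - 68040x^5 - 23625x^4 - 15750x^3 - 945x^2 - 420x - 1
θ (∇ ∘ θ + [θ, Δ] + Δ) f = -490x^6 + 1400x^5 - (3500/3)x^4 + 1750x^3 - 210x^2 + 140x
∇ (∇ ∘ θ + [θ, Δ] + Δ) f = -490x^5 + 2625x^4 - 5600x^3 + 7525x^2 - (15050/3)x + 4445/3
(S_{-3} + θ + ∇) (∇ ∘ θ + [θ, Δ] + Δ) f = -60025x^6 - 67130x^5 - (66500/3)x^4 - 19600x^3 + 6370x^2 - (15890/3)x + 4442/3


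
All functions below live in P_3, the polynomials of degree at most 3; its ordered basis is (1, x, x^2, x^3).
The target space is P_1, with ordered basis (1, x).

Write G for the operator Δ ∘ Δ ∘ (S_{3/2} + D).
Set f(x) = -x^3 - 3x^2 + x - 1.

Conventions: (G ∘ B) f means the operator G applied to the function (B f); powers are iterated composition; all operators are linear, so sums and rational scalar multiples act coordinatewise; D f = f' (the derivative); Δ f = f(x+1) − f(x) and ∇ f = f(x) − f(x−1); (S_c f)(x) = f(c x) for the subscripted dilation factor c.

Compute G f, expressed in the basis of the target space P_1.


g(x) = -(81/4)x - 159/4

S_{3/2} f = -(27/8)x^3 - (27/4)x^2 + (3/2)x - 1
D f = -3x^2 - 6x + 1
(S_{3/2} + D) f = -(27/8)x^3 - (39/4)x^2 - (9/2)x
Δ (S_{3/2} + D) f = -(81/8)x^2 - (237/8)x - 141/8
Δ Δ (S_{3/2} + D) f = -(81/4)x - 159/4


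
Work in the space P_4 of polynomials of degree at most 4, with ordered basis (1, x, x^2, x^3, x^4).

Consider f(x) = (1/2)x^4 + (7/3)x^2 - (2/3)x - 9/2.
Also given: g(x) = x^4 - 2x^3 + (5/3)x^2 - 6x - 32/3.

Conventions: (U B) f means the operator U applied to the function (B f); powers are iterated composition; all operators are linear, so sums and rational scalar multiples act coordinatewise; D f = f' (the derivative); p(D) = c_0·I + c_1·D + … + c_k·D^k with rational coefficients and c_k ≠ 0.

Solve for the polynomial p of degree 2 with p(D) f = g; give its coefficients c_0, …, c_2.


D^0 f = (1/2)x^4 + (7/3)x^2 - (2/3)x - 9/2
D^1 f = 2x^3 + (14/3)x - 2/3
D^2 f = 6x^2 + 14/3
matching coefficients of g against c_0 f + c_1 Df + … from the top degree down determines the c_i
solution: c_0 = 2, c_1 = -1, c_2 = -1/2

p(D) = 2·I − D − (1/2)·D^2, i.e. c_0 = 2, c_1 = -1, c_2 = -1/2


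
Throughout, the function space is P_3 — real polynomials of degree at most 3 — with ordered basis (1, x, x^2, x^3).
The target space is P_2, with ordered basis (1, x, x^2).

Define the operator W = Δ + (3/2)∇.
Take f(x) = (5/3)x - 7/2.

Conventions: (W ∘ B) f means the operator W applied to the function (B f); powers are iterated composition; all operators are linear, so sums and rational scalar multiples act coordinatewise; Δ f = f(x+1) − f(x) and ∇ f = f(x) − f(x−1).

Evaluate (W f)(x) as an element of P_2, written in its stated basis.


Δ f = 5/3
∇ f = 5/3
((3/2)∇) f = 5/2
(Δ + (3/2)∇) f = 25/6

the image equals g(x) = 25/6


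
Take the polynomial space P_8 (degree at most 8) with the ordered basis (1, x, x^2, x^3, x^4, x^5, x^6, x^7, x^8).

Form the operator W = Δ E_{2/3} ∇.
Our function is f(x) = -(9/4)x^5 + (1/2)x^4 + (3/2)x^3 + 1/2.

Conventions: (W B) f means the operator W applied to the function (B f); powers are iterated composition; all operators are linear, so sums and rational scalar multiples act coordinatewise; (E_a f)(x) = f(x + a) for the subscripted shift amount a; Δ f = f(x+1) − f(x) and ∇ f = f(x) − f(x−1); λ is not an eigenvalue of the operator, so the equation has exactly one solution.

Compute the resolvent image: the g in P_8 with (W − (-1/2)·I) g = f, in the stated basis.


the result is g(x) = -(9/2)x^5 + x^4 + 183x^3 + 336x^2 - 1898x - 8125/3

write g with unknown coordinates in the stated basis and equate coefficients in (W − (-1/2)·I) g = f
solving from the highest basis element down gives g = -(9/2)x^5 + x^4 + 183x^3 + 336x^2 - 1898x - 8125/3
check: W g = -90x^3 - 168x^2 + 949x + 4064/3
so W g − (-1/2)·g = -(9/4)x^5 + (1/2)x^4 + (3/2)x^3 + 1/2 = f ✓


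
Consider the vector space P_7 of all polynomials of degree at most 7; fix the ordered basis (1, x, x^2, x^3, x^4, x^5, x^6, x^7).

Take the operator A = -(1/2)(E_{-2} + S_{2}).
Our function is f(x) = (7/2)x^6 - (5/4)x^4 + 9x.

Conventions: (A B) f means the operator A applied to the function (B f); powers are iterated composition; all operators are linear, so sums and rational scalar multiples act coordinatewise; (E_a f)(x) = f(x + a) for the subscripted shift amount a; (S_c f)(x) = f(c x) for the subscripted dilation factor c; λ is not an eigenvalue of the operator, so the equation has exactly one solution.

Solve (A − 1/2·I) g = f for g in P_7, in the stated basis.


the image equals g(x) = -(7/66)x^6 - (7/187)x^5 + (3175/6732)x^4 - (179/153)x^3 + (68/99)x^2 - (89/102)x - 1565/297

write g with unknown coordinates in the stated basis and equate coefficients in (A − 1/2·I) g = f
solving from the highest basis element down gives g = -(7/66)x^6 - (7/187)x^5 + (3175/6732)x^4 - (179/153)x^3 + (68/99)x^2 - (89/102)x - 1565/297
check: A g = (455/132)x^6 - (7/374)x^5 - (13655/13464)x^4 - (179/306)x^3 + (34/99)x^2 + (1747/204)x - 1565/594
so A g − 1/2·g = (7/2)x^6 - (5/4)x^4 + 9x = f ✓


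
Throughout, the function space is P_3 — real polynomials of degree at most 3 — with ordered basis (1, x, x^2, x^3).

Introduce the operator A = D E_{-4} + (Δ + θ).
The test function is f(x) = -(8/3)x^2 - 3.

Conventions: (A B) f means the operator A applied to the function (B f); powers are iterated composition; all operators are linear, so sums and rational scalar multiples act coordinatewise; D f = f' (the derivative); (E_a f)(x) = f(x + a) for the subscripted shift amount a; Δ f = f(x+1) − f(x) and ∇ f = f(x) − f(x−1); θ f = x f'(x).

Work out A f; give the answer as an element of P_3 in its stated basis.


E_{-4} f = -(8/3)x^2 + (64/3)x - 137/3
D E_{-4} f = -(16/3)x + 64/3
Δ f = -(16/3)x - 8/3
θ f = -(16/3)x^2
(Δ + θ) f = -(16/3)x^2 - (16/3)x - 8/3
(D E_{-4} + (Δ + θ)) f = -(16/3)x^2 - (32/3)x + 56/3

g(x) = -(16/3)x^2 - (32/3)x + 56/3


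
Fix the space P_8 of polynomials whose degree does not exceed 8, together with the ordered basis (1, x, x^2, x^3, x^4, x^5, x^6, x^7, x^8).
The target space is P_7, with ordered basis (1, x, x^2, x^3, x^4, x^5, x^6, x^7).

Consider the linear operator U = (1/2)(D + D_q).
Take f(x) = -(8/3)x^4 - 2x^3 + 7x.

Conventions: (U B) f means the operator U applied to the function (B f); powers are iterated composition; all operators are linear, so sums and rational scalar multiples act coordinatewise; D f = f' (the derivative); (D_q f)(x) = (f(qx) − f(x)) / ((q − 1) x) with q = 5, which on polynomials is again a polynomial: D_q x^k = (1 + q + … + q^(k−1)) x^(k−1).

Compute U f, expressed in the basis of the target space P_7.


D f = -(32/3)x^3 - 6x^2 + 7
D_q f = -416x^3 - 62x^2 + 7
(D + D_q) f = -(1280/3)x^3 - 68x^2 + 14
((1/2)(D + D_q)) f = -(640/3)x^3 - 34x^2 + 7

g(x) = -(640/3)x^3 - 34x^2 + 7


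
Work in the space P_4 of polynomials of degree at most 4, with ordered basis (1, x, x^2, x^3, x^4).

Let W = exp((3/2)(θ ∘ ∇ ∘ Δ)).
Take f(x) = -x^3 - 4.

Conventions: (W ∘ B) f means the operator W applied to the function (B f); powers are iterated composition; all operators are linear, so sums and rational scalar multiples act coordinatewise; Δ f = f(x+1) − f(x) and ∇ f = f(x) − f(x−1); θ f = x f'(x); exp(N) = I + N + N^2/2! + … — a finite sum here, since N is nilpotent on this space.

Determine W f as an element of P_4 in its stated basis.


order-1 term: -9x
the series for exp((3/2)(θ ∘ ∇ ∘ Δ)) f terminates at order 1
exp((3/2)(θ ∘ ∇ ∘ Δ)) f = -x^3 - 9x - 4

the image equals g(x) = -x^3 - 9x - 4


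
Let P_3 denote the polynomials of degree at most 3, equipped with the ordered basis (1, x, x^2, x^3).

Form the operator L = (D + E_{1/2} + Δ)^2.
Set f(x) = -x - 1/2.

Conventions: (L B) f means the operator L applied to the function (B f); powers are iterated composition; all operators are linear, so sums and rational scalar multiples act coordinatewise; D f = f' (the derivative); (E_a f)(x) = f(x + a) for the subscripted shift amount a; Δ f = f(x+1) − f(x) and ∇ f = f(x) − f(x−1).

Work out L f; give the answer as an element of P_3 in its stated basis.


D f = -1
E_{1/2} f = -x - 1
Δ f = -1
(D + E_{1/2} + Δ) f = -x - 3
D (D + E_{1/2} + Δ) f = -1
E_{1/2} (D + E_{1/2} + Δ) f = -x - 7/2
Δ (D + E_{1/2} + Δ) f = -1
(D + E_{1/2} + Δ) (D + E_{1/2} + Δ) f = -x - 11/2

the result is g(x) = -x - 11/2


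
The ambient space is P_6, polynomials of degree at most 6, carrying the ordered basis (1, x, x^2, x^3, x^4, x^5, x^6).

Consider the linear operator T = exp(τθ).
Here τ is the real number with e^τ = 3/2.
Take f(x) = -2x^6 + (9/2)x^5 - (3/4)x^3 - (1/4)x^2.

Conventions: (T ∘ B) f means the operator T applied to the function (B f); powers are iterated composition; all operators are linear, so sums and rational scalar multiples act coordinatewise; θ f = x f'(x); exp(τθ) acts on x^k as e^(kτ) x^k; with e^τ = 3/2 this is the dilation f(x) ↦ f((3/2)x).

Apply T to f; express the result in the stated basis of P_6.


exp(τθ) x^k = e^(kτ) x^k; with e^τ = 3/2 this sends x^k to (3/2)^k x^k
x^2 ↦ 9/4 x^2
x^3 ↦ 27/8 x^3
x^5 ↦ 243/32 x^5
x^6 ↦ 729/64 x^6
applying this coordinatewise to f: exp(τθ) f = -(729/32)x^6 + (2187/64)x^5 - (81/32)x^3 - (9/16)x^2

g(x) = -(729/32)x^6 + (2187/64)x^5 - (81/32)x^3 - (9/16)x^2


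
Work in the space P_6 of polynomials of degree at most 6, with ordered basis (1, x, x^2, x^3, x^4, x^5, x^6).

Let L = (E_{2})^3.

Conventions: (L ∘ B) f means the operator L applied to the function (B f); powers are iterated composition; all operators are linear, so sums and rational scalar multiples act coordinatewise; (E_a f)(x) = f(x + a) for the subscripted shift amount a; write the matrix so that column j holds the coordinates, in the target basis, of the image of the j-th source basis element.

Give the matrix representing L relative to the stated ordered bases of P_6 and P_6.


the matrix is [[1, 6, 36, 216, 1296, 7776, 46656]; [0, 1, 12, 108, 864, 6480, 46656]; [0, 0, 1, 18, 216, 2160, 19440]; [0, 0, 0, 1, 24, 360, 4320]; [0, 0, 0, 0, 1, 30, 540]; [0, 0, 0, 0, 0, 1, 36]; [0, 0, 0, 0, 0, 0, 1]] (rows listed top to bottom)

image of 1: 1
image of x: x + 6
image of x^2: x^2 + 12x + 36
image of x^3: x^3 + 18x^2 + 108x + 216
image of x^4: x^4 + 24x^3 + 216x^2 + 864x + 1296
image of x^5: x^5 + 30x^4 + 360x^3 + 2160x^2 + 6480x + 7776
image of x^6: x^6 + 36x^5 + 540x^4 + 4320x^3 + 19440x^2 + 46656x + 46656
each image's coordinates form column j of the matrix


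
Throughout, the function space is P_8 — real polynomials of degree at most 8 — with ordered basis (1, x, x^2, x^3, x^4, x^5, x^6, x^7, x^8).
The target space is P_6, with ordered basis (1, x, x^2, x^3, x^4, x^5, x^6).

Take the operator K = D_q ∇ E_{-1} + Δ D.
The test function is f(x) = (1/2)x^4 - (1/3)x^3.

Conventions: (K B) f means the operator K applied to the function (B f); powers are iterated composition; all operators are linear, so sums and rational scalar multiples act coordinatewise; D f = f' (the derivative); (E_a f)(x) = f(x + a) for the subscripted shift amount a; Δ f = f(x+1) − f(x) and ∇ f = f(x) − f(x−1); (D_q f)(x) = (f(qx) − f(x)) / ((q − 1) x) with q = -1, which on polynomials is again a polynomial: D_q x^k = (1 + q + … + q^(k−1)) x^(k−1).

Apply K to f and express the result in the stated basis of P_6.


E_{-1} f = (1/2)x^4 - (7/3)x^3 + 4x^2 - 3x + 5/6
∇ E_{-1} f = 2x^3 - 10x^2 + 17x - 59/6
D_q ∇ E_{-1} f = 2x^2 + 17
D f = 2x^3 - x^2
Δ D f = 6x^2 + 4x + 1
(D_q ∇ E_{-1} + Δ D) f = 8x^2 + 4x + 18

the result is g(x) = 8x^2 + 4x + 18


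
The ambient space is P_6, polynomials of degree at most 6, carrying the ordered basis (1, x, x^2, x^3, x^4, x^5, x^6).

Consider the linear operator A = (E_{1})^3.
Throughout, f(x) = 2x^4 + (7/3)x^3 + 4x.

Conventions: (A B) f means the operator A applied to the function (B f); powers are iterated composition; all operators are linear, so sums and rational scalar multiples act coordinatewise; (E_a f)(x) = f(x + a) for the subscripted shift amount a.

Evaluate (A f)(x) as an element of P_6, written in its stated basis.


E_{1} f = 2x^4 + (31/3)x^3 + 19x^2 + 19x + 25/3
E_{1} E_{1} f = 2x^4 + (55/3)x^3 + 62x^2 + 96x + 176/3
E_{1} E_{1} E_{1} f = 2x^4 + (79/3)x^3 + 129x^2 + 283x + 237

the image equals g(x) = 2x^4 + (79/3)x^3 + 129x^2 + 283x + 237


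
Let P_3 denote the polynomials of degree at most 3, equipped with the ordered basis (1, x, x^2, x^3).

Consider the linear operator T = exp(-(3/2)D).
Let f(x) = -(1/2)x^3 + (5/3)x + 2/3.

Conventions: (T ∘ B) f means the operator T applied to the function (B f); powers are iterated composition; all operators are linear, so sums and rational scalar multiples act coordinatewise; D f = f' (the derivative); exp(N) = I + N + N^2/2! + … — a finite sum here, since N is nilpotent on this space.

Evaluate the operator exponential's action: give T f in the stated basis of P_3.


the image equals g(x) = -(1/2)x^3 + (9/4)x^2 - (41/24)x - 7/48

order-1 term: (9/4)x^2 - 5/2
order-2 term: -(27/8)x
order-3 term: 27/16
the series for exp(-(3/2)D) f terminates at order 3
exp(-(3/2)D) f = -(1/2)x^3 + (9/4)x^2 - (41/24)x - 7/48
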